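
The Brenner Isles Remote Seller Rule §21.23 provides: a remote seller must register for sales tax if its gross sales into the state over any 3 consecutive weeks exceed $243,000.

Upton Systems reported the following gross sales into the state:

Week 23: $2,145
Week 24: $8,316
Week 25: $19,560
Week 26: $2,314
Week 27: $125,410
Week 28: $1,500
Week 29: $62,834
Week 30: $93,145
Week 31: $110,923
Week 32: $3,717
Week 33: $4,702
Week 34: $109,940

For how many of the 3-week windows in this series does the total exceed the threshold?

Week 23–Week 25: $2,145 + $8,316 + $19,560 = $30,021 (under)
Week 24–Week 26: $8,316 + $19,560 + $2,314 = $30,190 (under)
Week 25–Week 27: $19,560 + $2,314 + $125,410 = $147,284 (under)
Week 26–Week 28: $2,314 + $125,410 + $1,500 = $129,224 (under)
Week 27–Week 29: $125,410 + $1,500 + $62,834 = $189,744 (under)
Week 28–Week 30: $1,500 + $62,834 + $93,145 = $157,479 (under)
Week 29–Week 31: $62,834 + $93,145 + $110,923 = $266,902 (over)
Week 30–Week 32: $93,145 + $110,923 + $3,717 = $207,785 (under)
Week 31–Week 33: $110,923 + $3,717 + $4,702 = $119,342 (under)
Week 32–Week 34: $3,717 + $4,702 + $109,940 = $118,359 (under)
1 window exceeds the threshold.

1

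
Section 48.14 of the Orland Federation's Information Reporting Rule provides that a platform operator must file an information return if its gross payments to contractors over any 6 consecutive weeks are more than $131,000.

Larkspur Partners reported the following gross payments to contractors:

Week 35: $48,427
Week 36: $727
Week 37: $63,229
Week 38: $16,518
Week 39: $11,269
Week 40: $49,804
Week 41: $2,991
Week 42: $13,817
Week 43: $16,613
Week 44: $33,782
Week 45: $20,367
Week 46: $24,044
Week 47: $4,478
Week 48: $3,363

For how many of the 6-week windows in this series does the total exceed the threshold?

Week 35–Week 40: $48,427 + $727 + $63,229 + $16,518 + $11,269 + $49,804 = $189,974 (over)
Week 36–Week 41: $727 + $63,229 + $16,518 + $11,269 + $49,804 + $2,991 = $144,538 (over)
Week 37–Week 42: $63,229 + $16,518 + $11,269 + $49,804 + $2,991 + $13,817 = $157,628 (over)
Week 38–Week 43: $16,518 + $11,269 + $49,804 + $2,991 + $13,817 + $16,613 = $111,012 (under)
Week 39–Week 44: $11,269 + $49,804 + $2,991 + $13,817 + $16,613 + $33,782 = $128,276 (under)
Week 40–Week 45: $49,804 + $2,991 + $13,817 + $16,613 + $33,782 + $20,367 = $137,374 (over)
Week 41–Week 46: $2,991 + $13,817 + $16,613 + $33,782 + $20,367 + $24,044 = $111,614 (under)
Week 42–Week 47: $13,817 + $16,613 + $33,782 + $20,367 + $24,044 + $4,478 = $113,101 (under)
Week 43–Week 48: $16,613 + $33,782 + $20,367 + $24,044 + $4,478 + $3,363 = $102,647 (under)
4 windows exceed the threshold.

4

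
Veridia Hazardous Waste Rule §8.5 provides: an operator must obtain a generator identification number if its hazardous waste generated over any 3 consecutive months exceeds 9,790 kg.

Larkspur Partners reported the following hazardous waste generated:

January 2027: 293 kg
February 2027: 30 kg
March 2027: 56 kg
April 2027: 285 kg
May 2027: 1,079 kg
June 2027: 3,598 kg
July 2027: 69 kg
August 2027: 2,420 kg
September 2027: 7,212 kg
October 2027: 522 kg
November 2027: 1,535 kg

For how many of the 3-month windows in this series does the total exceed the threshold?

1

January 2027–March 2027: 293 kg + 30 kg + 56 kg = 379 kg (under)
February 2027–April 2027: 30 kg + 56 kg + 285 kg = 371 kg (under)
March 2027–May 2027: 56 kg + 285 kg + 1,079 kg = 1,420 kg (under)
April 2027–June 2027: 285 kg + 1,079 kg + 3,598 kg = 4,962 kg (under)
May 2027–July 2027: 1,079 kg + 3,598 kg + 69 kg = 4,746 kg (under)
June 2027–August 2027: 3,598 kg + 69 kg + 2,420 kg = 6,087 kg (under)
July 2027–September 2027: 69 kg + 2,420 kg + 7,212 kg = 9,701 kg (under)
August 2027–October 2027: 2,420 kg + 7,212 kg + 522 kg = 10,154 kg (over)
September 2027–November 2027: 7,212 kg + 522 kg + 1,535 kg = 9,269 kg (under)
1 window exceeds the threshold.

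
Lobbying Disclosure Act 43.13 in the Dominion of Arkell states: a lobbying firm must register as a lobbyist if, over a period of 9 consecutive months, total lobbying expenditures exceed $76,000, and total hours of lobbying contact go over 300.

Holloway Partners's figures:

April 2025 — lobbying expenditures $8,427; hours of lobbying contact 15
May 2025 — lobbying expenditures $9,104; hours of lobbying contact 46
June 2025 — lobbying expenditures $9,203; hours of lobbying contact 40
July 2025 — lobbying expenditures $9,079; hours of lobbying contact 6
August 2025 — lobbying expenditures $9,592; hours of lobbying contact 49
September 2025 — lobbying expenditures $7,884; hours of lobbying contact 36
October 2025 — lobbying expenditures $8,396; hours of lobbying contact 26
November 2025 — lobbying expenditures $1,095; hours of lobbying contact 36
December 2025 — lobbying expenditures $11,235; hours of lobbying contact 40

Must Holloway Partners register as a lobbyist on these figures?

No

Total lobbying expenditures: $8,427 + $9,104 + $9,203 + $9,079 + $9,592 + $7,884 + $8,396 + $1,095 + $11,235 = $74,015 (≤ $76,000).
Total hours of lobbying contact: 15 + 46 + 40 + 6 + 49 + 36 + 26 + 36 + 40 = 294 (≤ 300).
The test is 'and': the rule requires both, and at least one is not exceeded.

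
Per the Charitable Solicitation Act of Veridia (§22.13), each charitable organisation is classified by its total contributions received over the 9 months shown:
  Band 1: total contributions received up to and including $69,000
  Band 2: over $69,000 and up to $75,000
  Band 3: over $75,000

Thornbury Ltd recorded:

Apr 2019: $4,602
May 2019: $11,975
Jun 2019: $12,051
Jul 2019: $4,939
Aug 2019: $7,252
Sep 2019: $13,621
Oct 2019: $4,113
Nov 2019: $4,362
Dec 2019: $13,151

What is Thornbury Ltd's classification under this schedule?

Band 3

Total contributions received: $4,602 + $11,975 + $12,051 + $4,939 + $7,252 + $13,621 + $4,113 + $4,362 + $13,151 = $76,066.
$76,066 > $75,000, so Band 3 applies.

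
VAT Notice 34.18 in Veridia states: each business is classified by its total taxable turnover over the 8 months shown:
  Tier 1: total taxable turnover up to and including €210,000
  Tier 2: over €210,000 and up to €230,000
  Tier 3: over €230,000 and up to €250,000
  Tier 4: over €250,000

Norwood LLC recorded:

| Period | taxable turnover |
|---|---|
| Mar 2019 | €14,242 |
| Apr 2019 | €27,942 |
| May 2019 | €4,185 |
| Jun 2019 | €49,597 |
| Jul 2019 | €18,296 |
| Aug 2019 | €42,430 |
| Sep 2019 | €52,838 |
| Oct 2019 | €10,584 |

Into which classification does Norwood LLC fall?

Tier 2

Total taxable turnover: €14,242 + €27,942 + €4,185 + €49,597 + €18,296 + €42,430 + €52,838 + €10,584 = €220,114.
€210,000 < €220,114 ≤ €230,000, so Tier 2 applies.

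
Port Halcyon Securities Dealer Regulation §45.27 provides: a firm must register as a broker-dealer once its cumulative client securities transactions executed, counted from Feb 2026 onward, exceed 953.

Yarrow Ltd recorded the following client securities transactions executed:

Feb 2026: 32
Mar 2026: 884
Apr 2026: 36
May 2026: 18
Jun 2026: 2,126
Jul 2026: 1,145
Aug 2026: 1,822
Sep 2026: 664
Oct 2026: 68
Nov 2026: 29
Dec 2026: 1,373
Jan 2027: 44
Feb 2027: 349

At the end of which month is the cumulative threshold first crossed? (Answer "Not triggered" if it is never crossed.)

Through Feb 2026: 32
Through Mar 2026: 916
Through Apr 2026: 952
Through May 2026: 970 ← exceeds threshold

May 2026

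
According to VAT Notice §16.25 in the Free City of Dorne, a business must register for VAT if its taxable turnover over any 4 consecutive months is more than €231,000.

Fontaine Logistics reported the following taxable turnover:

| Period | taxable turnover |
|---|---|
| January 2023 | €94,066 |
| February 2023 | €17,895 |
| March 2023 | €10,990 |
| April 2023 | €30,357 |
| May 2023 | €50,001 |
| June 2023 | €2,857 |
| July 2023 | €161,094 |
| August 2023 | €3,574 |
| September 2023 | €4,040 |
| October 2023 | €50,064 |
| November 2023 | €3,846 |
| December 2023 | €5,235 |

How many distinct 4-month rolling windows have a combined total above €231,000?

January 2023–April 2023: €94,066 + €17,895 + €10,990 + €30,357 = €153,308 (under)
February 2023–May 2023: €17,895 + €10,990 + €30,357 + €50,001 = €109,243 (under)
March 2023–June 2023: €10,990 + €30,357 + €50,001 + €2,857 = €94,205 (under)
April 2023–July 2023: €30,357 + €50,001 + €2,857 + €161,094 = €244,309 (over)
May 2023–August 2023: €50,001 + €2,857 + €161,094 + €3,574 = €217,526 (under)
June 2023–September 2023: €2,857 + €161,094 + €3,574 + €4,040 = €171,565 (under)
July 2023–October 2023: €161,094 + €3,574 + €4,040 + €50,064 = €218,772 (under)
August 2023–November 2023: €3,574 + €4,040 + €50,064 + €3,846 = €61,524 (under)
September 2023–December 2023: €4,040 + €50,064 + €3,846 + €5,235 = €63,185 (under)
1 window exceeds the threshold.

1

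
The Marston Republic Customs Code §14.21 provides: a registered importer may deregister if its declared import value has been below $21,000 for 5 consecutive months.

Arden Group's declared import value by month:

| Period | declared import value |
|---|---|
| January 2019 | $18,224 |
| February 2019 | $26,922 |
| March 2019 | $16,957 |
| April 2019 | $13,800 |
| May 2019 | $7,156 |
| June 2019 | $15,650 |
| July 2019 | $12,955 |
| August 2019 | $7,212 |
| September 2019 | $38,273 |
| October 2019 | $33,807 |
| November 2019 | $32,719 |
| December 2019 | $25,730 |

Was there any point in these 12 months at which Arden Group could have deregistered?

Months below $21,000: January 2019, March 2019, April 2019, May 2019, June 2019, July 2019, August 2019.
Longest run of consecutive months below the threshold: 6.
6 ≥ 5, so Arden Group became eligible.

Yes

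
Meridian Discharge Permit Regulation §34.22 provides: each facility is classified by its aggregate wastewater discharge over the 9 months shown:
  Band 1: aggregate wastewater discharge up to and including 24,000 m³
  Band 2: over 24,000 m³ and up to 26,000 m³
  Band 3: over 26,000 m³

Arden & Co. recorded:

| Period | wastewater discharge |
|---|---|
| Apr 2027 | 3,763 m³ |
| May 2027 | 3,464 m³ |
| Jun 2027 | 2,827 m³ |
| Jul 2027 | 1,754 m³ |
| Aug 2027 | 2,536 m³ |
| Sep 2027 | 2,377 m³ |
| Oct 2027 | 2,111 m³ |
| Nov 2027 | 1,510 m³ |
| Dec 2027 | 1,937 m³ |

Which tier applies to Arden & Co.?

Band 1

Aggregate wastewater discharge: 3,763 m³ + 3,464 m³ + 2,827 m³ + 1,754 m³ + 2,536 m³ + 2,377 m³ + 2,111 m³ + 1,510 m³ + 1,937 m³ = 22,279 m³.
22,279 m³ ≤ 24,000 m³, so Band 1 applies.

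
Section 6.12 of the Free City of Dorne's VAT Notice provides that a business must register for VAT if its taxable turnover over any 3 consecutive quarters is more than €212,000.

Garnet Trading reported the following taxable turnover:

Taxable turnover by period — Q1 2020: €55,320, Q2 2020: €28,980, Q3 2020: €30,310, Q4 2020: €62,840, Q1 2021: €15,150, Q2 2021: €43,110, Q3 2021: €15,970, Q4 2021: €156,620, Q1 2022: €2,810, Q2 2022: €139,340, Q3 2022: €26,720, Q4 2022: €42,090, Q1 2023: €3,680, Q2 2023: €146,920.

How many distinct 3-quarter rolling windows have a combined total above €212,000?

2

Q1 2020–Q3 2020: €55,320 + €28,980 + €30,310 = €114,610 (under)
Q2 2020–Q4 2020: €28,980 + €30,310 + €62,840 = €122,130 (under)
Q3 2020–Q1 2021: €30,310 + €62,840 + €15,150 = €108,300 (under)
Q4 2020–Q2 2021: €62,840 + €15,150 + €43,110 = €121,100 (under)
Q1 2021–Q3 2021: €15,150 + €43,110 + €15,970 = €74,230 (under)
Q2 2021–Q4 2021: €43,110 + €15,970 + €156,620 = €215,700 (over)
Q3 2021–Q1 2022: €15,970 + €156,620 + €2,810 = €175,400 (under)
Q4 2021–Q2 2022: €156,620 + €2,810 + €139,340 = €298,770 (over)
Q1 2022–Q3 2022: €2,810 + €139,340 + €26,720 = €168,870 (under)
Q2 2022–Q4 2022: €139,340 + €26,720 + €42,090 = €208,150 (under)
Q3 2022–Q1 2023: €26,720 + €42,090 + €3,680 = €72,490 (under)
Q4 2022–Q2 2023: €42,090 + €3,680 + €146,920 = €192,690 (under)
2 windows exceed the threshold.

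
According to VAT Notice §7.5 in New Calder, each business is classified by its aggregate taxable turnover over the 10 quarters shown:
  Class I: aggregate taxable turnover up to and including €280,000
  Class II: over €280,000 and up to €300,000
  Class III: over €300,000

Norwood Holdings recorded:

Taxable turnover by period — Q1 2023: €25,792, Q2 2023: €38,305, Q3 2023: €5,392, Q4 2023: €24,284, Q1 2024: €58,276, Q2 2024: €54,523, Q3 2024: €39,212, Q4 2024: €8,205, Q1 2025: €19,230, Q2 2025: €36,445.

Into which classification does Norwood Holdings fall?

Aggregate taxable turnover: €25,792 + €38,305 + €5,392 + €24,284 + €58,276 + €54,523 + €39,212 + €8,205 + €19,230 + €36,445 = €309,664.
€309,664 > €300,000, so Class III applies.

Class III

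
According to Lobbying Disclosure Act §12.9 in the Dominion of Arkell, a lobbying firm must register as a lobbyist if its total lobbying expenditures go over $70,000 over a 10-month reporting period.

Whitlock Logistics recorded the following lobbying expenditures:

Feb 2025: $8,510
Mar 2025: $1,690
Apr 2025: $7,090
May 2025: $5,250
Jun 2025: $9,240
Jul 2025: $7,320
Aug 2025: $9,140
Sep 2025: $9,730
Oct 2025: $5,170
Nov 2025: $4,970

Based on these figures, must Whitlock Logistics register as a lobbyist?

Total lobbying expenditures: $8,510 + $1,690 + $7,090 + $5,250 + $9,240 + $7,320 + $9,140 + $9,730 + $5,170 + $4,970 = $68,110.
$68,110 ≤ $70,000, so the threshold is not exceeded.

No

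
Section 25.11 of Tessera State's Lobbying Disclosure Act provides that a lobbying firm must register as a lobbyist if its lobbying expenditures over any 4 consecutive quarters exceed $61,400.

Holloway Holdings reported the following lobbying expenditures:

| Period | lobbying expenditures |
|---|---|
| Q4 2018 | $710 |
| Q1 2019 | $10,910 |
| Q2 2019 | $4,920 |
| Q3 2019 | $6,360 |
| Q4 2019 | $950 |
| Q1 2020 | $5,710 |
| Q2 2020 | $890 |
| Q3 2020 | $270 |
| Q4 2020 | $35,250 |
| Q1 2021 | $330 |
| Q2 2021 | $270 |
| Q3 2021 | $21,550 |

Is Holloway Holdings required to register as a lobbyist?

Q4 2018–Q3 2019: $710 + $10,910 + $4,920 + $6,360 = $22,900 (under)
Q1 2019–Q4 2019: $10,910 + $4,920 + $6,360 + $950 = $23,140 (under)
Q2 2019–Q1 2020: $4,920 + $6,360 + $950 + $5,710 = $17,940 (under)
Q3 2019–Q2 2020: $6,360 + $950 + $5,710 + $890 = $13,910 (under)
Q4 2019–Q3 2020: $950 + $5,710 + $890 + $270 = $7,820 (under)
Q1 2020–Q4 2020: $5,710 + $890 + $270 + $35,250 = $42,120 (under)
Q2 2020–Q1 2021: $890 + $270 + $35,250 + $330 = $36,740 (under)
Q3 2020–Q2 2021: $270 + $35,250 + $330 + $270 = $36,120 (under)
Q4 2020–Q3 2021: $35,250 + $330 + $270 + $21,550 = $57,400 (under)
No window exceeds $61,400.

No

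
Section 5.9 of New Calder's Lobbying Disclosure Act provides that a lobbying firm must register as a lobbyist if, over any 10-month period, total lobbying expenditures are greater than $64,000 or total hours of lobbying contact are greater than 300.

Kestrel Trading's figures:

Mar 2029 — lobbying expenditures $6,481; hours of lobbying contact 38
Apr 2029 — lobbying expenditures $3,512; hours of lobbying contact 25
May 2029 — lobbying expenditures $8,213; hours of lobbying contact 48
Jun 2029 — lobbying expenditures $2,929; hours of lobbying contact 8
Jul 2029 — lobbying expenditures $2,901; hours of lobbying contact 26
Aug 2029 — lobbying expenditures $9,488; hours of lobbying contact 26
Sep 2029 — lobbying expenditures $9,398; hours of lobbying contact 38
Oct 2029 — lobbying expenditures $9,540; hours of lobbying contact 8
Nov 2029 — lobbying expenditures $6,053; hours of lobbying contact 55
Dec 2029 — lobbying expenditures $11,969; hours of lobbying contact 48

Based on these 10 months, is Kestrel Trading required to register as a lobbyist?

Yes

Total lobbying expenditures: $6,481 + $3,512 + $8,213 + $2,929 + $2,901 + $9,488 + $9,398 + $9,540 + $6,053 + $11,969 = $70,484 (> $64,000).
Total hours of lobbying contact: 38 + 25 + 48 + 8 + 26 + 26 + 38 + 8 + 55 + 48 = 320 (> 300).
The test is 'or': at least one threshold is exceeded.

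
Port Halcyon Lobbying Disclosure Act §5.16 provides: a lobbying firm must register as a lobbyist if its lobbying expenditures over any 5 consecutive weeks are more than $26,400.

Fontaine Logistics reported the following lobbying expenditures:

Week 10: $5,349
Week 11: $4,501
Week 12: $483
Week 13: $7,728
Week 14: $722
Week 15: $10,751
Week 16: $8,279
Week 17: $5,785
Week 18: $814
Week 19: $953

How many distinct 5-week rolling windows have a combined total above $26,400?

3

Week 10–Week 14: $5,349 + $4,501 + $483 + $7,728 + $722 = $18,783 (under)
Week 11–Week 15: $4,501 + $483 + $7,728 + $722 + $10,751 = $24,185 (under)
Week 12–Week 16: $483 + $7,728 + $722 + $10,751 + $8,279 = $27,963 (over)
Week 13–Week 17: $7,728 + $722 + $10,751 + $8,279 + $5,785 = $33,265 (over)
Week 14–Week 18: $722 + $10,751 + $8,279 + $5,785 + $814 = $26,351 (under)
Week 15–Week 19: $10,751 + $8,279 + $5,785 + $814 + $953 = $26,582 (over)
3 windows exceed the threshold.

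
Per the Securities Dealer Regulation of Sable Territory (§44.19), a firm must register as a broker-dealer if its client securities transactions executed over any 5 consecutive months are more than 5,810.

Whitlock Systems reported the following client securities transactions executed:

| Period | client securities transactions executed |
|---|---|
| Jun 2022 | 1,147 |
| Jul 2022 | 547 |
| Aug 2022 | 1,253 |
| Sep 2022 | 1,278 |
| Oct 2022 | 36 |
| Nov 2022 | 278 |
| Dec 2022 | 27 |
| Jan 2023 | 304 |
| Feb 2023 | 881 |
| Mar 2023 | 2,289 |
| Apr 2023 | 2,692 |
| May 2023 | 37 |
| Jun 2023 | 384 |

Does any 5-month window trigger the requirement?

Yes

Jun 2022–Oct 2022: 1,147 + 547 + 1,253 + 1,278 + 36 = 4,261 (under)
Jul 2022–Nov 2022: 547 + 1,253 + 1,278 + 36 + 278 = 3,392 (under)
Aug 2022–Dec 2022: 1,253 + 1,278 + 36 + 278 + 27 = 2,872 (under)
Sep 2022–Jan 2023: 1,278 + 36 + 278 + 27 + 304 = 1,923 (under)
Oct 2022–Feb 2023: 36 + 278 + 27 + 304 + 881 = 1,526 (under)
Nov 2022–Mar 2023: 278 + 27 + 304 + 881 + 2,289 = 3,779 (under)
Dec 2022–Apr 2023: 27 + 304 + 881 + 2,289 + 2,692 = 6,193 (over)
Jan 2023–May 2023: 304 + 881 + 2,289 + 2,692 + 37 = 6,203 (over)
Feb 2023–Jun 2023: 881 + 2,289 + 2,692 + 37 + 384 = 6,283 (over)
At least one window exceeds 5,810.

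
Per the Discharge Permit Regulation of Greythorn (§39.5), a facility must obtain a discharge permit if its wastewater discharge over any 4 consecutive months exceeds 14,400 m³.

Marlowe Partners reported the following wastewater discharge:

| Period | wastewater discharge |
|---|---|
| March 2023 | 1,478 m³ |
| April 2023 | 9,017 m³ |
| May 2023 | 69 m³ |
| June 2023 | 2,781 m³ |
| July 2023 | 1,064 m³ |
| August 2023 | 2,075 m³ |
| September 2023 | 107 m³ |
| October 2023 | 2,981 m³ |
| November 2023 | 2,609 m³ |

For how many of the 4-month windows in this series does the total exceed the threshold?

March 2023–June 2023: 1,478 m³ + 9,017 m³ + 69 m³ + 2,781 m³ = 13,345 m³ (under)
April 2023–July 2023: 9,017 m³ + 69 m³ + 2,781 m³ + 1,064 m³ = 12,931 m³ (under)
May 2023–August 2023: 69 m³ + 2,781 m³ + 1,064 m³ + 2,075 m³ = 5,989 m³ (under)
June 2023–September 2023: 2,781 m³ + 1,064 m³ + 2,075 m³ + 107 m³ = 6,027 m³ (under)
July 2023–October 2023: 1,064 m³ + 2,075 m³ + 107 m³ + 2,981 m³ = 6,227 m³ (under)
August 2023–November 2023: 2,075 m³ + 107 m³ + 2,981 m³ + 2,609 m³ = 7,772 m³ (under)
0 windows exceed the threshold.

0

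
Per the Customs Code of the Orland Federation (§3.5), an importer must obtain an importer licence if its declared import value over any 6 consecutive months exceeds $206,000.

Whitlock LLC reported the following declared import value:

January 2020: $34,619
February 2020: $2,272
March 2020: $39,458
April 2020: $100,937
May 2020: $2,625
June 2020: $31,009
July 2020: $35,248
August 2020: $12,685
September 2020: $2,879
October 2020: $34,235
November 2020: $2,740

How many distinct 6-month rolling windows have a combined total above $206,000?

January 2020–June 2020: $34,619 + $2,272 + $39,458 + $100,937 + $2,625 + $31,009 = $210,920 (over)
February 2020–July 2020: $2,272 + $39,458 + $100,937 + $2,625 + $31,009 + $35,248 = $211,549 (over)
March 2020–August 2020: $39,458 + $100,937 + $2,625 + $31,009 + $35,248 + $12,685 = $221,962 (over)
April 2020–September 2020: $100,937 + $2,625 + $31,009 + $35,248 + $12,685 + $2,879 = $185,383 (under)
May 2020–October 2020: $2,625 + $31,009 + $35,248 + $12,685 + $2,879 + $34,235 = $118,681 (under)
June 2020–November 2020: $31,009 + $35,248 + $12,685 + $2,879 + $34,235 + $2,740 = $118,796 (under)
3 windows exceed the threshold.

3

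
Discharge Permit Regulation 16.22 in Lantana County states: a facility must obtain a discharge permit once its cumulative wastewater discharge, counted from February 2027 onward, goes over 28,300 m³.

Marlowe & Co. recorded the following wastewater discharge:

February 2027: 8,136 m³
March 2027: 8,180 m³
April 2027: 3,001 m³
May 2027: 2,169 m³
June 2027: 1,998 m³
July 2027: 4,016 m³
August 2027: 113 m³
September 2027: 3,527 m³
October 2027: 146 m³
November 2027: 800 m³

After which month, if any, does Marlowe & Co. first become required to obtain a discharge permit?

September 2027

Through February 2027: 8,136 m³
Through March 2027: 16,316 m³
Through April 2027: 19,317 m³
Through May 2027: 21,486 m³
Through June 2027: 23,484 m³
Through July 2027: 27,500 m³
Through August 2027: 27,613 m³
Through September 2027: 31,140 m³ ← exceeds threshold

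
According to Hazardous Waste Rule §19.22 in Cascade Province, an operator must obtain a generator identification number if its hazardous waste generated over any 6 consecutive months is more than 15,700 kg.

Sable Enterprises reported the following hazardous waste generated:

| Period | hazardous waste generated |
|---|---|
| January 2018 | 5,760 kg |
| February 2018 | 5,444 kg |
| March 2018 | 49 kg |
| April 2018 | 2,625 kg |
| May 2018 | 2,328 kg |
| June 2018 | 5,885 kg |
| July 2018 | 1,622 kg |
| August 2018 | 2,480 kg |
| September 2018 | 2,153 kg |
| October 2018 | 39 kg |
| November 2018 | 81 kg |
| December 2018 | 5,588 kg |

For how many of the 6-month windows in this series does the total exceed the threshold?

3

January 2018–June 2018: 5,760 kg + 5,444 kg + 49 kg + 2,625 kg + 2,328 kg + 5,885 kg = 22,091 kg (over)
February 2018–July 2018: 5,444 kg + 49 kg + 2,625 kg + 2,328 kg + 5,885 kg + 1,622 kg = 17,953 kg (over)
March 2018–August 2018: 49 kg + 2,625 kg + 2,328 kg + 5,885 kg + 1,622 kg + 2,480 kg = 14,989 kg (under)
April 2018–September 2018: 2,625 kg + 2,328 kg + 5,885 kg + 1,622 kg + 2,480 kg + 2,153 kg = 17,093 kg (over)
May 2018–October 2018: 2,328 kg + 5,885 kg + 1,622 kg + 2,480 kg + 2,153 kg + 39 kg = 14,507 kg (under)
June 2018–November 2018: 5,885 kg + 1,622 kg + 2,480 kg + 2,153 kg + 39 kg + 81 kg = 12,260 kg (under)
July 2018–December 2018: 1,622 kg + 2,480 kg + 2,153 kg + 39 kg + 81 kg + 5,588 kg = 11,963 kg (under)
3 windows exceed the threshold.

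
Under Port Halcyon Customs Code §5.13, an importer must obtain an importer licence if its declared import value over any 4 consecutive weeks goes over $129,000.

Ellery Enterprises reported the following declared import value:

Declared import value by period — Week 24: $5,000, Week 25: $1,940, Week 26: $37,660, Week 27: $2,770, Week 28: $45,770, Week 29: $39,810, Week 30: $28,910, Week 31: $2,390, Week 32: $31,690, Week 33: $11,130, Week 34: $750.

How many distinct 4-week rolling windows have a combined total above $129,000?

Week 24–Week 27: $5,000 + $1,940 + $37,660 + $2,770 = $47,370 (under)
Week 25–Week 28: $1,940 + $37,660 + $2,770 + $45,770 = $88,140 (under)
Week 26–Week 29: $37,660 + $2,770 + $45,770 + $39,810 = $126,010 (under)
Week 27–Week 30: $2,770 + $45,770 + $39,810 + $28,910 = $117,260 (under)
Week 28–Week 31: $45,770 + $39,810 + $28,910 + $2,390 = $116,880 (under)
Week 29–Week 32: $39,810 + $28,910 + $2,390 + $31,690 = $102,800 (under)
Week 30–Week 33: $28,910 + $2,390 + $31,690 + $11,130 = $74,120 (under)
Week 31–Week 34: $2,390 + $31,690 + $11,130 + $750 = $45,960 (under)
0 windows exceed the threshold.

0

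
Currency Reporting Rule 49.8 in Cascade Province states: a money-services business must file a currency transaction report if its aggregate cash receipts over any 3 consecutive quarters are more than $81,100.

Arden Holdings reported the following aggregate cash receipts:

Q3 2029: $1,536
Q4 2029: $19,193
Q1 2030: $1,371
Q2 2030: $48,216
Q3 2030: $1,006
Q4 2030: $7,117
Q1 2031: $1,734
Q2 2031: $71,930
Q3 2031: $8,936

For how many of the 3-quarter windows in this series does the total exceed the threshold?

1

Q3 2029–Q1 2030: $1,536 + $19,193 + $1,371 = $22,100 (under)
Q4 2029–Q2 2030: $19,193 + $1,371 + $48,216 = $68,780 (under)
Q1 2030–Q3 2030: $1,371 + $48,216 + $1,006 = $50,593 (under)
Q2 2030–Q4 2030: $48,216 + $1,006 + $7,117 = $56,339 (under)
Q3 2030–Q1 2031: $1,006 + $7,117 + $1,734 = $9,857 (under)
Q4 2030–Q2 2031: $7,117 + $1,734 + $71,930 = $80,781 (under)
Q1 2031–Q3 2031: $1,734 + $71,930 + $8,936 = $82,600 (over)
1 window exceeds the threshold.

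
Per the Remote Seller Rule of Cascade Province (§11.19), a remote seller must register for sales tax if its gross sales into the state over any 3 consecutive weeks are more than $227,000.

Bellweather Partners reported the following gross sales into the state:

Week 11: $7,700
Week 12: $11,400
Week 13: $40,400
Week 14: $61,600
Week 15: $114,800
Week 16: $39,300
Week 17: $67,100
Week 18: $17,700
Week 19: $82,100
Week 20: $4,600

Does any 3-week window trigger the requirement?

No

Week 11–Week 13: $7,700 + $11,400 + $40,400 = $59,500 (under)
Week 12–Week 14: $11,400 + $40,400 + $61,600 = $113,400 (under)
Week 13–Week 15: $40,400 + $61,600 + $114,800 = $216,800 (under)
Week 14–Week 16: $61,600 + $114,800 + $39,300 = $215,700 (under)
Week 15–Week 17: $114,800 + $39,300 + $67,100 = $221,200 (under)
Week 16–Week 18: $39,300 + $67,100 + $17,700 = $124,100 (under)
Week 17–Week 19: $67,100 + $17,700 + $82,100 = $166,900 (under)
Week 18–Week 20: $17,700 + $82,100 + $4,600 = $104,400 (under)
No window exceeds $227,000.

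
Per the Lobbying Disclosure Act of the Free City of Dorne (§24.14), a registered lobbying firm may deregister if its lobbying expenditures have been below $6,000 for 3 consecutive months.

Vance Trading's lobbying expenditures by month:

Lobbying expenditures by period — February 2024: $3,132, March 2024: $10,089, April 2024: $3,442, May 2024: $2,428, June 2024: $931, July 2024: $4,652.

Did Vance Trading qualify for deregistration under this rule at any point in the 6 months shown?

Yes

Months below $6,000: February 2024, April 2024, May 2024, June 2024, July 2024.
Longest run of consecutive months below the threshold: 4.
4 ≥ 3, so Vance Trading became eligible.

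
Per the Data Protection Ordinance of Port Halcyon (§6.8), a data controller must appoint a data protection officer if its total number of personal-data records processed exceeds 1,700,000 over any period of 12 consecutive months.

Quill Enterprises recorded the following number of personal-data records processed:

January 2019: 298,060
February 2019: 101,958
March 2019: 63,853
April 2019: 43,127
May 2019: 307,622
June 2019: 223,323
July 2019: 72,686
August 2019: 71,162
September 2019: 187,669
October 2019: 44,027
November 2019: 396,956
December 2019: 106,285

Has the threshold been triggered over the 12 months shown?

Yes

Total number of personal-data records processed: 298,060 + 101,958 + 63,853 + 43,127 + 307,622 + 223,323 + 72,686 + 71,162 + 187,669 + 44,027 + 396,956 + 106,285 = 1,916,728.
1,916,728 > 1,700,000, so the threshold is exceeded.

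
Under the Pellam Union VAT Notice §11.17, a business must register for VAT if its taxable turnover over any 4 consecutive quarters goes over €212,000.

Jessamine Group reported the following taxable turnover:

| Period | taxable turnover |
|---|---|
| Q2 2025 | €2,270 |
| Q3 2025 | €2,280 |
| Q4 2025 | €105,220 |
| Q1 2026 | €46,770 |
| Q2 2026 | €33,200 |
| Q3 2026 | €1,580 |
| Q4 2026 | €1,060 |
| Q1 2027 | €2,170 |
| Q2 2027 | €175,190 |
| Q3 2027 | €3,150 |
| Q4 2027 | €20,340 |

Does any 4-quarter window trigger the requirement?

Q2 2025–Q1 2026: €2,270 + €2,280 + €105,220 + €46,770 = €156,540 (under)
Q3 2025–Q2 2026: €2,280 + €105,220 + €46,770 + €33,200 = €187,470 (under)
Q4 2025–Q3 2026: €105,220 + €46,770 + €33,200 + €1,580 = €186,770 (under)
Q1 2026–Q4 2026: €46,770 + €33,200 + €1,580 + €1,060 = €82,610 (under)
Q2 2026–Q1 2027: €33,200 + €1,580 + €1,060 + €2,170 = €38,010 (under)
Q3 2026–Q2 2027: €1,580 + €1,060 + €2,170 + €175,190 = €180,000 (under)
Q4 2026–Q3 2027: €1,060 + €2,170 + €175,190 + €3,150 = €181,570 (under)
Q1 2027–Q4 2027: €2,170 + €175,190 + €3,150 + €20,340 = €200,850 (under)
No window exceeds €212,000.

No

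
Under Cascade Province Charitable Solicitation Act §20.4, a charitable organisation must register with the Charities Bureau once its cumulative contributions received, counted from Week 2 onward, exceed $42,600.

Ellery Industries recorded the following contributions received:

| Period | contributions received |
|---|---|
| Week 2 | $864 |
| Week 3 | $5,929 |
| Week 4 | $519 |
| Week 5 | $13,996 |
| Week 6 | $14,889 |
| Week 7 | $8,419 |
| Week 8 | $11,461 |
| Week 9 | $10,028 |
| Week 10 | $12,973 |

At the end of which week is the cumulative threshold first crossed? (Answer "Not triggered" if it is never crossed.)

Through Week 2: $864
Through Week 3: $6,793
Through Week 4: $7,312
Through Week 5: $21,308
Through Week 6: $36,197
Through Week 7: $44,616 ← exceeds threshold

Week 7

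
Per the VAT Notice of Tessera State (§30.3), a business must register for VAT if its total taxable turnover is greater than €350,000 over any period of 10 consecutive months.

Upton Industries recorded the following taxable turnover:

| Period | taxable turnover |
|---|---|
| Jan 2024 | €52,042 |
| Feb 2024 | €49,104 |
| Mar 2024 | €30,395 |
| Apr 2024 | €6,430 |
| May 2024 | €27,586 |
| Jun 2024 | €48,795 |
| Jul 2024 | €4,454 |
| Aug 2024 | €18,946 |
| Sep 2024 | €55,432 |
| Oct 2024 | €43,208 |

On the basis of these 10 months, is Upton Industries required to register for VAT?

Total taxable turnover: €52,042 + €49,104 + €30,395 + €6,430 + €27,586 + €48,795 + €4,454 + €18,946 + €55,432 + €43,208 = €336,392.
€336,392 ≤ €350,000, so the threshold is not exceeded.

No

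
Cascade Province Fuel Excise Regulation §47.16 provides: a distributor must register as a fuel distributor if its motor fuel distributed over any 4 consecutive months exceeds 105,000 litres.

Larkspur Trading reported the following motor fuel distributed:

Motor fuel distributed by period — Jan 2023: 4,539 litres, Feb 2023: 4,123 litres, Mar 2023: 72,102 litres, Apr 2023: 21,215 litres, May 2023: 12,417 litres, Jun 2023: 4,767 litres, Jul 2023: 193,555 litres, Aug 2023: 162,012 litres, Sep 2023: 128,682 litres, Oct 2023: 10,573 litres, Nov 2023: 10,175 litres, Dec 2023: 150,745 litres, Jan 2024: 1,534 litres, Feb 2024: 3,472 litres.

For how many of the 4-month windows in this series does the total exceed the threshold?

10

Jan 2023–Apr 2023: 4,539 litres + 4,123 litres + 72,102 litres + 21,215 litres = 101,979 litres (under)
Feb 2023–May 2023: 4,123 litres + 72,102 litres + 21,215 litres + 12,417 litres = 109,857 litres (over)
Mar 2023–Jun 2023: 72,102 litres + 21,215 litres + 12,417 litres + 4,767 litres = 110,501 litres (over)
Apr 2023–Jul 2023: 21,215 litres + 12,417 litres + 4,767 litres + 193,555 litres = 231,954 litres (over)
May 2023–Aug 2023: 12,417 litres + 4,767 litres + 193,555 litres + 162,012 litres = 372,751 litres (over)
Jun 2023–Sep 2023: 4,767 litres + 193,555 litres + 162,012 litres + 128,682 litres = 489,016 litres (over)
Jul 2023–Oct 2023: 193,555 litres + 162,012 litres + 128,682 litres + 10,573 litres = 494,822 litres (over)
Aug 2023–Nov 2023: 162,012 litres + 128,682 litres + 10,573 litres + 10,175 litres = 311,442 litres (over)
Sep 2023–Dec 2023: 128,682 litres + 10,573 litres + 10,175 litres + 150,745 litres = 300,175 litres (over)
Oct 2023–Jan 2024: 10,573 litres + 10,175 litres + 150,745 litres + 1,534 litres = 173,027 litres (over)
Nov 2023–Feb 2024: 10,175 litres + 150,745 litres + 1,534 litres + 3,472 litres = 165,926 litres (over)
10 windows exceed the threshold.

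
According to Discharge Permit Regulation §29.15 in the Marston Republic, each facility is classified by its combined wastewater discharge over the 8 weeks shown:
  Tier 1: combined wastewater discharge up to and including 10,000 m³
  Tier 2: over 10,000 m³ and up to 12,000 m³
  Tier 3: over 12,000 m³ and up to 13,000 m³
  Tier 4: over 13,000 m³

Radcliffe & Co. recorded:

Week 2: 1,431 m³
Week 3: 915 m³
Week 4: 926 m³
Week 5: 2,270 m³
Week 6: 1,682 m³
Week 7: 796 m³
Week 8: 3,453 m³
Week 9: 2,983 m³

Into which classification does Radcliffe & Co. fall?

Combined wastewater discharge: 1,431 m³ + 915 m³ + 926 m³ + 2,270 m³ + 1,682 m³ + 796 m³ + 3,453 m³ + 2,983 m³ = 14,456 m³.
14,456 m³ > 13,000 m³, so Tier 4 applies.

Tier 4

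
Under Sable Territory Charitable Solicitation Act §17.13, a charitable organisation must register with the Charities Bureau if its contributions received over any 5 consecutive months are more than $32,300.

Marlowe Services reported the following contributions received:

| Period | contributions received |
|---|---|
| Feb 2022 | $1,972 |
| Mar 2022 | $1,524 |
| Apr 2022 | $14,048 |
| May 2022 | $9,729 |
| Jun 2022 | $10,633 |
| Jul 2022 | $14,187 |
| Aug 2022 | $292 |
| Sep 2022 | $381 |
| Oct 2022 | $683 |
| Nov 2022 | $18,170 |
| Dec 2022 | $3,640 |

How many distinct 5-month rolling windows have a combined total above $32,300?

5

Feb 2022–Jun 2022: $1,972 + $1,524 + $14,048 + $9,729 + $10,633 = $37,906 (over)
Mar 2022–Jul 2022: $1,524 + $14,048 + $9,729 + $10,633 + $14,187 = $50,121 (over)
Apr 2022–Aug 2022: $14,048 + $9,729 + $10,633 + $14,187 + $292 = $48,889 (over)
May 2022–Sep 2022: $9,729 + $10,633 + $14,187 + $292 + $381 = $35,222 (over)
Jun 2022–Oct 2022: $10,633 + $14,187 + $292 + $381 + $683 = $26,176 (under)
Jul 2022–Nov 2022: $14,187 + $292 + $381 + $683 + $18,170 = $33,713 (over)
Aug 2022–Dec 2022: $292 + $381 + $683 + $18,170 + $3,640 = $23,166 (under)
5 windows exceed the threshold.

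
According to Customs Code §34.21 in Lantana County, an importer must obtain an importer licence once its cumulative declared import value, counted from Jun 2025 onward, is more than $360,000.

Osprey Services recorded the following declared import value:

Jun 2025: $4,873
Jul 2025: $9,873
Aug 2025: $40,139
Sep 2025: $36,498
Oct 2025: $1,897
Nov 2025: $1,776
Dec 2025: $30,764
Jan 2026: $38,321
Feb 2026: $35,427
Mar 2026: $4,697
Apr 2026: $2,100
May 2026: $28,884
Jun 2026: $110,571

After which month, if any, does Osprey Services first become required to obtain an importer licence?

Through Jun 2025: $4,873
Through Jul 2025: $14,746
Through Aug 2025: $54,885
Through Sep 2025: $91,383
Through Oct 2025: $93,280
Through Nov 2025: $95,056
Through Dec 2025: $125,820
Through Jan 2026: $164,141
Through Feb 2026: $199,568
Through Mar 2026: $204,265
Through Apr 2026: $206,365
Through May 2026: $235,249
Through Jun 2026: $345,820
Final cumulative total $345,820 ≤ $360,000; the threshold is never exceeded.

Not triggered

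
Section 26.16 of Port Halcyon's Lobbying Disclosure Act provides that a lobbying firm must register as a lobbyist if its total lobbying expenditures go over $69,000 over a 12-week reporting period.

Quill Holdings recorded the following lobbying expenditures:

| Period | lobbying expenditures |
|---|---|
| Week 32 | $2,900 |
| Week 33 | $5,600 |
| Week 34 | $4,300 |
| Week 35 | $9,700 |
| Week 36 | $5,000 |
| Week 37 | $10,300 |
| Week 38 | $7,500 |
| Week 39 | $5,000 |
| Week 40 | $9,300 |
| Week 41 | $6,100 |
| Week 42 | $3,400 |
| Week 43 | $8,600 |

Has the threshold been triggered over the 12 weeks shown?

Total lobbying expenditures: $2,900 + $5,600 + $4,300 + $9,700 + $5,000 + $10,300 + $7,500 + $5,000 + $9,300 + $6,100 + $3,400 + $8,600 = $77,700.
$77,700 > $69,000, so the threshold is exceeded.

Yes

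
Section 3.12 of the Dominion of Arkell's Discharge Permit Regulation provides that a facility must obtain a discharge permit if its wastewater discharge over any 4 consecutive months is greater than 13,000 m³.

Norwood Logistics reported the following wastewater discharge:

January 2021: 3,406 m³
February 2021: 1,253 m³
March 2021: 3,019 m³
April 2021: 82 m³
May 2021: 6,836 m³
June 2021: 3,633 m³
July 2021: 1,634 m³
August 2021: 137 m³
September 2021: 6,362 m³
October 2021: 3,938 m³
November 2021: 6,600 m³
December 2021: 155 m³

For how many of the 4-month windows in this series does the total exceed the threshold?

January 2021–April 2021: 3,406 m³ + 1,253 m³ + 3,019 m³ + 82 m³ = 7,760 m³ (under)
February 2021–May 2021: 1,253 m³ + 3,019 m³ + 82 m³ + 6,836 m³ = 11,190 m³ (under)
March 2021–June 2021: 3,019 m³ + 82 m³ + 6,836 m³ + 3,633 m³ = 13,570 m³ (over)
April 2021–July 2021: 82 m³ + 6,836 m³ + 3,633 m³ + 1,634 m³ = 12,185 m³ (under)
May 2021–August 2021: 6,836 m³ + 3,633 m³ + 1,634 m³ + 137 m³ = 12,240 m³ (under)
June 2021–September 2021: 3,633 m³ + 1,634 m³ + 137 m³ + 6,362 m³ = 11,766 m³ (under)
July 2021–October 2021: 1,634 m³ + 137 m³ + 6,362 m³ + 3,938 m³ = 12,071 m³ (under)
August 2021–November 2021: 137 m³ + 6,362 m³ + 3,938 m³ + 6,600 m³ = 17,037 m³ (over)
September 2021–December 2021: 6,362 m³ + 3,938 m³ + 6,600 m³ + 155 m³ = 17,055 m³ (over)
3 windows exceed the threshold.

3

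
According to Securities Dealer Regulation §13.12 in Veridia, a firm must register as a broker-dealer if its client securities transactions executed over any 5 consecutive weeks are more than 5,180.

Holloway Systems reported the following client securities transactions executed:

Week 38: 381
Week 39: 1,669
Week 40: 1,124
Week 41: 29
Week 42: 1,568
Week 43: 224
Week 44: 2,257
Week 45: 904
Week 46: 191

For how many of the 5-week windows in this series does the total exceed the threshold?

Week 38–Week 42: 381 + 1,669 + 1,124 + 29 + 1,568 = 4,771 (under)
Week 39–Week 43: 1,669 + 1,124 + 29 + 1,568 + 224 = 4,614 (under)
Week 40–Week 44: 1,124 + 29 + 1,568 + 224 + 2,257 = 5,202 (over)
Week 41–Week 45: 29 + 1,568 + 224 + 2,257 + 904 = 4,982 (under)
Week 42–Week 46: 1,568 + 224 + 2,257 + 904 + 191 = 5,144 (under)
1 window exceeds the threshold.

1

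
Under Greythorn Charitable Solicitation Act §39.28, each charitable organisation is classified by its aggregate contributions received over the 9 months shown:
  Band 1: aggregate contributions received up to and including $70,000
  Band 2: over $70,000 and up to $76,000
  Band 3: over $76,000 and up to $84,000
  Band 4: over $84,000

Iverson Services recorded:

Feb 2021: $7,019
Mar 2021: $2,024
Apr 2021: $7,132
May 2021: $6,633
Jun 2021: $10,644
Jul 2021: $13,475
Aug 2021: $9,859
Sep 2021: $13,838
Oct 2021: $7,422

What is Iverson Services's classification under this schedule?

Aggregate contributions received: $7,019 + $2,024 + $7,132 + $6,633 + $10,644 + $13,475 + $9,859 + $13,838 + $7,422 = $78,046.
$76,000 < $78,046 ≤ $84,000, so Band 3 applies.

Band 3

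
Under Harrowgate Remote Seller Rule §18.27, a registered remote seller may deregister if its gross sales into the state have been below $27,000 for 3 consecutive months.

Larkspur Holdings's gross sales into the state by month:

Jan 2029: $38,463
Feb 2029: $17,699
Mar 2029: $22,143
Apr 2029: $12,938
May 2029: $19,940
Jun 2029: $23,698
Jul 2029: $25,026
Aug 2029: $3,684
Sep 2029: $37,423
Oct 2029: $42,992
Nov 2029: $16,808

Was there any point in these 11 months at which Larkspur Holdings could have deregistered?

Yes

Months below $27,000: Feb 2029, Mar 2029, Apr 2029, May 2029, Jun 2029, Jul 2029, Aug 2029, Nov 2029.
Longest run of consecutive months below the threshold: 7.
7 ≥ 3, so Larkspur Holdings became eligible.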